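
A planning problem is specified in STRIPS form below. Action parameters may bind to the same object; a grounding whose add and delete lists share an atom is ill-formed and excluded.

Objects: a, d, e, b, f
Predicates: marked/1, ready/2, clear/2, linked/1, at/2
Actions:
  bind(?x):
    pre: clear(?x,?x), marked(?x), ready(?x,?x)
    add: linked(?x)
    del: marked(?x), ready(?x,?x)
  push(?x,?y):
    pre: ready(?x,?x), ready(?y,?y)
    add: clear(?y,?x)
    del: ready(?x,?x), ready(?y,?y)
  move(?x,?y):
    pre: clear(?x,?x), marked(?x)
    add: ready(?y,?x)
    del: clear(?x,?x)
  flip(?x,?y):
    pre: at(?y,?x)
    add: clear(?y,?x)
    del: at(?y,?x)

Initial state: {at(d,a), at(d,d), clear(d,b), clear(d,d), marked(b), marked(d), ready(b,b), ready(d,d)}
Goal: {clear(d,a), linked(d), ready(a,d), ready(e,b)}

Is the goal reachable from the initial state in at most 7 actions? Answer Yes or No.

Yes

1. push(b,b)  →  {at(d,a), at(d,d), clear(b,b), clear(d,b), clear(d,d), marked(b), marked(d), ready(d,d)}
2. move(d,a)  →  {at(d,a), at(d,d), clear(b,b), clear(d,b), marked(b), marked(d), ready(a,d), ready(d,d)}
3. move(b,e)  →  {at(d,a), at(d,d), clear(d,b), marked(b), marked(d), ready(a,d), ready(d,d), ready(e,b)}
4. flip(a,d)  →  {at(d,d), clear(d,a), clear(d,b), marked(b), marked(d), ready(a,d), ready(d,d), ready(e,b)}
5. flip(d,d)  →  {clear(d,a), clear(d,b), clear(d,d), marked(b), marked(d), ready(a,d), ready(d,d), ready(e,b)}
6. bind(d)  →  {clear(d,a), clear(d,b), clear(d,d), linked(d), marked(b), ready(a,d), ready(e,b)}
optimal plan length = 6; 6 ≤ 7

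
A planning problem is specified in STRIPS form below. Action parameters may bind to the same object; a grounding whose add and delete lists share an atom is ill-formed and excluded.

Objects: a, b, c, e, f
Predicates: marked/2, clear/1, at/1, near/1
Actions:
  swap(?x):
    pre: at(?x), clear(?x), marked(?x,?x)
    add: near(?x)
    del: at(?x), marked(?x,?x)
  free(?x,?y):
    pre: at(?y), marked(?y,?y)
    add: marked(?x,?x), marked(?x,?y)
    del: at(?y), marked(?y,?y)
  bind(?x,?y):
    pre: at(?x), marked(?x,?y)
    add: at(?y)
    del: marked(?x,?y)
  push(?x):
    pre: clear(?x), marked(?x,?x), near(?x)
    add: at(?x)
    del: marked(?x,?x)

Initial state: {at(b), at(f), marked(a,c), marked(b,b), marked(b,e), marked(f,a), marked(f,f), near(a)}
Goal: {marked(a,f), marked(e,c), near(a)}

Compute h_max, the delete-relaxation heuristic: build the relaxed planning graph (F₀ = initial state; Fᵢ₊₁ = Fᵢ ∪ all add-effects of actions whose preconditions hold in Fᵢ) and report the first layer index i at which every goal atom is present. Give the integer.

F0 = init (8 atoms)
F1 = F0 ∪ {at(a), at(e), marked(a,a), marked(a,b), marked(a,f), marked(b,f), marked(c,b), marked(c,c), marked(c,f), marked(e,b), marked(e,e), marked(e,f), marked(f,b)}  (21 atoms)
F2 = F1 ∪ {at(c), marked(a,e), marked(b,a), marked(c,a), marked(c,e), marked(e,a), marked(f,e)}  (28 atoms)
F3 = F2 ∪ {marked(b,c), marked(e,c), marked(f,c)}  (31 atoms)
goal ⊆ F3  ⇒  h_max = 3

3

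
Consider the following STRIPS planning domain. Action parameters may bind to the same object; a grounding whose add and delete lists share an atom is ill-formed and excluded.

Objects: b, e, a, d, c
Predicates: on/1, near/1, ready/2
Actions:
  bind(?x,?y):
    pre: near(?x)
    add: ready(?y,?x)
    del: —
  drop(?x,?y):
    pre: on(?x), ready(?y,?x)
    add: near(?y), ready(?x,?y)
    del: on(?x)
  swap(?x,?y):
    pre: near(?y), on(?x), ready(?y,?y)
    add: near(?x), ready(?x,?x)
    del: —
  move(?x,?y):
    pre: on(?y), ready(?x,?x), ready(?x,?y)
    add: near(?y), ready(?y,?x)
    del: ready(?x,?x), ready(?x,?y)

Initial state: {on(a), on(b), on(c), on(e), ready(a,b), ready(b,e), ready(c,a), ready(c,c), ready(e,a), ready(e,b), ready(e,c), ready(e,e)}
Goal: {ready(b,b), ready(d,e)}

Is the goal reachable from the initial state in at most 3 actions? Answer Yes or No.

1. drop(e,e)  →  {near(e), on(a), on(b), on(c), ready(a,b), ready(b,e), ready(c,a), ready(c,c), ready(e,a), ready(e,b), ready(e,c), ready(e,e)}
2. bind(e,d)  →  {near(e), on(a), on(b), on(c), ready(a,b), ready(b,e), ready(c,a), ready(c,c), ready(d,e), ready(e,a), ready(e,b), ready(e,c), ready(e,e)}
3. swap(b,e)  →  {near(b), near(e), on(a), on(b), on(c), ready(a,b), ready(b,b), ready(b,e), ready(c,a), ready(c,c), ready(d,e), ready(e,a), ready(e,b), ready(e,c), ready(e,e)}
optimal plan length = 3; 3 ≤ 3

Yes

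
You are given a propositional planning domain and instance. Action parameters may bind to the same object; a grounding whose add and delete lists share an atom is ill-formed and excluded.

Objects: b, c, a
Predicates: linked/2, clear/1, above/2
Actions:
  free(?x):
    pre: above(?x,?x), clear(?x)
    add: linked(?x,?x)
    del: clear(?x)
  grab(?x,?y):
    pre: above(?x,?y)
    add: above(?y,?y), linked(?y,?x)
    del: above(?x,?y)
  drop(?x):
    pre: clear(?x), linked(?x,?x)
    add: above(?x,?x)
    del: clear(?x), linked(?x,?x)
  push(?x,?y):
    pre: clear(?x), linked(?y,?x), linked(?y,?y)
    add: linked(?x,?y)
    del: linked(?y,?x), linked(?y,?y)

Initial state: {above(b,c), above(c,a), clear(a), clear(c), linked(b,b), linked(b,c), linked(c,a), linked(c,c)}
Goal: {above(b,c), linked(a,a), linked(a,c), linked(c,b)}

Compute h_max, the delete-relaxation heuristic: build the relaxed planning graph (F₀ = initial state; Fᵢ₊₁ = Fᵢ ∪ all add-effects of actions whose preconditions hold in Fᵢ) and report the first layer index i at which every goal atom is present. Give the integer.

F0 = init (8 atoms)
F1 = F0 ∪ {above(a,a), above(c,c), linked(a,c), linked(c,b)}  (12 atoms)
F2 = F1 ∪ {linked(a,a)}  (13 atoms)
goal ⊆ F2  ⇒  h_max = 2

2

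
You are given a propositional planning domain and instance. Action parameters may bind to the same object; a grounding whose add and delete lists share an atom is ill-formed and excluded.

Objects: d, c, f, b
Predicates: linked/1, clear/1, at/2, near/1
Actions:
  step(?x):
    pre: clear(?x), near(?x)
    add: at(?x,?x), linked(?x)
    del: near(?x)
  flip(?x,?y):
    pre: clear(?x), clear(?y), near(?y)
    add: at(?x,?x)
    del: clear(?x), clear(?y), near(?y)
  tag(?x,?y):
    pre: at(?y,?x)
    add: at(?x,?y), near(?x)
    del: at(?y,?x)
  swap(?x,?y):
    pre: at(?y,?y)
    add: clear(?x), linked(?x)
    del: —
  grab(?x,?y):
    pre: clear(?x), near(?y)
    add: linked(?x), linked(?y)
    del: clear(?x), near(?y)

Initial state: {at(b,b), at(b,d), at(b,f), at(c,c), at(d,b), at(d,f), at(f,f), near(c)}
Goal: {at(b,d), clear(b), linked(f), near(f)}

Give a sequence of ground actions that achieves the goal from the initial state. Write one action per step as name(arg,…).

1. tag(f,d)  →  {at(b,b), at(b,d), at(b,f), at(c,c), at(d,b), at(f,d), at(f,f), near(c), near(f)}
2. swap(f,c)  →  {at(b,b), at(b,d), at(b,f), at(c,c), at(d,b), at(f,d), at(f,f), clear(f), linked(f), near(c), near(f)}
3. swap(b,c)  →  {at(b,b), at(b,d), at(b,f), at(c,c), at(d,b), at(f,d), at(f,f), clear(b), clear(f), linked(b), linked(f), near(c), near(f)}

tag(f,d); swap(f,c); swap(b,c)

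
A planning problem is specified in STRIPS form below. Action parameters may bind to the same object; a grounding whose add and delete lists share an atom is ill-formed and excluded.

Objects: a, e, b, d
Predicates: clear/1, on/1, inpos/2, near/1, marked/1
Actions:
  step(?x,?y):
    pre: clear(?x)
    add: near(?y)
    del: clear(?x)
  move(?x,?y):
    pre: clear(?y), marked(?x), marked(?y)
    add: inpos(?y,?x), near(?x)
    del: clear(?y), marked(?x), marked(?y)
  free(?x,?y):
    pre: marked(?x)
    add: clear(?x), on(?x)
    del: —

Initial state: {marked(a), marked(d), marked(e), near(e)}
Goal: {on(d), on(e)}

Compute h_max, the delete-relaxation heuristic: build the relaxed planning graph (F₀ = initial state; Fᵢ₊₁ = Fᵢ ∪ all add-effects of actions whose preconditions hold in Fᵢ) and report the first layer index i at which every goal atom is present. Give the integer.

F0 = init (4 atoms)
F1 = F0 ∪ {clear(a), clear(d), clear(e), on(a), on(d), on(e)}  (10 atoms)
goal ⊆ F1  ⇒  h_max = 1

1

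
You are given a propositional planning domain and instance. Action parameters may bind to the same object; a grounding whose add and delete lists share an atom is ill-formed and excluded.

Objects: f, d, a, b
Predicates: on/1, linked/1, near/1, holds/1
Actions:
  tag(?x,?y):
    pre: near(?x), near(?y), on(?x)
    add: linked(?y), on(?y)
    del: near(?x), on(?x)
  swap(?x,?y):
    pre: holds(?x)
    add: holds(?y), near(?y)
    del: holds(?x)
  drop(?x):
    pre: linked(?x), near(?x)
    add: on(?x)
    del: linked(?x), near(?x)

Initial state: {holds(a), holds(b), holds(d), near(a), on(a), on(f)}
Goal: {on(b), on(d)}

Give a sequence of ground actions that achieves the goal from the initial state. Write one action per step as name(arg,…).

swap(d,f); swap(f,d); tag(f,d); swap(d,b); tag(a,b)

1. swap(d,f)  →  {holds(a), holds(b), holds(f), near(a), near(f), on(a), on(f)}
2. swap(f,d)  →  {holds(a), holds(b), holds(d), near(a), near(d), near(f), on(a), on(f)}
3. tag(f,d)  →  {holds(a), holds(b), holds(d), linked(d), near(a), near(d), on(a), on(d)}
4. swap(d,b)  →  {holds(a), holds(b), linked(d), near(a), near(b), near(d), on(a), on(d)}
5. tag(a,b)  →  {holds(a), holds(b), linked(b), linked(d), near(b), near(d), on(b), on(d)}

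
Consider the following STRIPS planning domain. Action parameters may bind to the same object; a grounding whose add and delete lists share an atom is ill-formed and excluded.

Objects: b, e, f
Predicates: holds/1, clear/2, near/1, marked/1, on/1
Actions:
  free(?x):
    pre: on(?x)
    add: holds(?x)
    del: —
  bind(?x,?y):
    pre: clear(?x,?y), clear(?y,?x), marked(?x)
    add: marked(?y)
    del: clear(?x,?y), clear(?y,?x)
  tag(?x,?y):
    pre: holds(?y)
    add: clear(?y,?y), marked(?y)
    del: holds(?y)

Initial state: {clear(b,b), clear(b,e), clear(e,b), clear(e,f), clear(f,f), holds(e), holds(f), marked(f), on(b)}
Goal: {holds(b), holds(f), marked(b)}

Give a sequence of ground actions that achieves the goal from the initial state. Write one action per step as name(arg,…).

free(b); tag(b,b); free(b)

1. free(b)  →  {clear(b,b), clear(b,e), clear(e,b), clear(e,f), clear(f,f), holds(b), holds(e), holds(f), marked(f), on(b)}
2. tag(b,b)  →  {clear(b,b), clear(b,e), clear(e,b), clear(e,f), clear(f,f), holds(e), holds(f), marked(b), marked(f), on(b)}
3. free(b)  →  {clear(b,b), clear(b,e), clear(e,b), clear(e,f), clear(f,f), holds(b), holds(e), holds(f), marked(b), marked(f), on(b)}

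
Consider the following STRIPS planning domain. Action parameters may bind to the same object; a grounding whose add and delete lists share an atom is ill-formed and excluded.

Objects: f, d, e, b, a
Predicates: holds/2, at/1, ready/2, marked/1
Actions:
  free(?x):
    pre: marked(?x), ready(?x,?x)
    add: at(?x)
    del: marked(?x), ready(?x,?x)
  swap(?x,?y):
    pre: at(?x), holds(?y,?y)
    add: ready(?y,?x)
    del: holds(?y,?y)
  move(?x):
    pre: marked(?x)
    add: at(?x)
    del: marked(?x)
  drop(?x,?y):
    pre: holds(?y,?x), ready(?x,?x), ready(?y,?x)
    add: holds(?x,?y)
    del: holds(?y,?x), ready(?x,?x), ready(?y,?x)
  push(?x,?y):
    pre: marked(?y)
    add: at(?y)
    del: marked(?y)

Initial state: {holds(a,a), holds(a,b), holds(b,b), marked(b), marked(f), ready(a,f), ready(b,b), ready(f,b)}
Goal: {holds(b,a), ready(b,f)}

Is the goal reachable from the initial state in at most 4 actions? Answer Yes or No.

1. move(f)  →  {at(f), holds(a,a), holds(a,b), holds(b,b), marked(b), ready(a,f), ready(b,b), ready(f,b)}
2. swap(f,b)  →  {at(f), holds(a,a), holds(a,b), marked(b), ready(a,f), ready(b,b), ready(b,f), ready(f,b)}
3. move(b)  →  {at(b), at(f), holds(a,a), holds(a,b), ready(a,f), ready(b,b), ready(b,f), ready(f,b)}
4. swap(b,a)  →  {at(b), at(f), holds(a,b), ready(a,b), ready(a,f), ready(b,b), ready(b,f), ready(f,b)}
5. drop(b,a)  →  {at(b), at(f), holds(b,a), ready(a,f), ready(b,f), ready(f,b)}
optimal plan length = 5; 5 > 4

No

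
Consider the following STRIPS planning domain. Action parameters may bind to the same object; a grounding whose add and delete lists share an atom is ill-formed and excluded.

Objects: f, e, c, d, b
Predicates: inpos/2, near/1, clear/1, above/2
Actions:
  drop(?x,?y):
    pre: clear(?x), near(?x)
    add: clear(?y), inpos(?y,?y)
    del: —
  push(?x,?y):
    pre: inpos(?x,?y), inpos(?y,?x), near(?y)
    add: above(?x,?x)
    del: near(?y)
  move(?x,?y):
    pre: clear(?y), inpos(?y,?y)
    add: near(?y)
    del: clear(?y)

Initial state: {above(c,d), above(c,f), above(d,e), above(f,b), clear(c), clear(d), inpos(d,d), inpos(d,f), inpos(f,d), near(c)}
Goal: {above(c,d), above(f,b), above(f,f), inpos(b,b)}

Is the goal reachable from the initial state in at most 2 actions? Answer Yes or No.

No

1. drop(c,b)  →  {above(c,d), above(c,f), above(d,e), above(f,b), clear(b), clear(c), clear(d), inpos(b,b), inpos(d,d), inpos(d,f), inpos(f,d), near(c)}
2. move(f,d)  →  {above(c,d), above(c,f), above(d,e), above(f,b), clear(b), clear(c), inpos(b,b), inpos(d,d), inpos(d,f), inpos(f,d), near(c), near(d)}
3. push(f,d)  →  {above(c,d), above(c,f), above(d,e), above(f,b), above(f,f), clear(b), clear(c), inpos(b,b), inpos(d,d), inpos(d,f), inpos(f,d), near(c)}
optimal plan length = 3; 3 > 2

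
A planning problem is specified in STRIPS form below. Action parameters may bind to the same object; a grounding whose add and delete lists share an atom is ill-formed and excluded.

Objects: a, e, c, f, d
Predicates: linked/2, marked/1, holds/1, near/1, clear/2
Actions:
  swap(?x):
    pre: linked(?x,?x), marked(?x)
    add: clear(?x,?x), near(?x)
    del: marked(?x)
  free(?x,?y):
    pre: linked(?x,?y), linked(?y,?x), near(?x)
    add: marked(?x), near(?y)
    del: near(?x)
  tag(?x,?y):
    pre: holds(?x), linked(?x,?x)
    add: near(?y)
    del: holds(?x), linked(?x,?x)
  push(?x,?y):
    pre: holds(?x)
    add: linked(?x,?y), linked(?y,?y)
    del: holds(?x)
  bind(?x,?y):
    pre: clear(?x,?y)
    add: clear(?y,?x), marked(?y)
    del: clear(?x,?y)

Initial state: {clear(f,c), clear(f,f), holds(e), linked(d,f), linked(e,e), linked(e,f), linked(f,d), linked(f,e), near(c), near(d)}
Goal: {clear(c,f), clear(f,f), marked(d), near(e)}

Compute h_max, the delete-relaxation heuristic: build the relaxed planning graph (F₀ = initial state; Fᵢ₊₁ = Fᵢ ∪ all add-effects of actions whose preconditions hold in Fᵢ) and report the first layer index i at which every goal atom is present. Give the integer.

F0 = init (10 atoms)
F1 = F0 ∪ {clear(c,f), linked(a,a), linked(c,c), linked(d,d), linked(e,a), linked(e,c), linked(e,d), linked(f,f), marked(c), marked(d), near(a), near(e), near(f)}  (23 atoms)
goal ⊆ F1  ⇒  h_max = 1

1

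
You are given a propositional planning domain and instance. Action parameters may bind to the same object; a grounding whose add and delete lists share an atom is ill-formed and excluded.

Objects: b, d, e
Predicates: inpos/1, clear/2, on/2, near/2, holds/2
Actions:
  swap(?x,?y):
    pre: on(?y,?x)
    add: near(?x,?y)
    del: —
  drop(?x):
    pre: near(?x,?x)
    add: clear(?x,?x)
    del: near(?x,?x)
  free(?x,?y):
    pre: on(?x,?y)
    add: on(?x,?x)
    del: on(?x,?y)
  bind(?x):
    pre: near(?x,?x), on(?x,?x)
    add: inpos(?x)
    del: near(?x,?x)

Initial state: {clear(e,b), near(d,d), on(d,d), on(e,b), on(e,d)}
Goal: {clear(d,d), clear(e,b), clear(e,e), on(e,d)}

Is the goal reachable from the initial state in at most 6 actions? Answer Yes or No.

1. drop(d)  →  {clear(d,d), clear(e,b), on(d,d), on(e,b), on(e,d)}
2. free(e,b)  →  {clear(d,d), clear(e,b), on(d,d), on(e,d), on(e,e)}
3. swap(e,e)  →  {clear(d,d), clear(e,b), near(e,e), on(d,d), on(e,d), on(e,e)}
4. drop(e)  →  {clear(d,d), clear(e,b), clear(e,e), on(d,d), on(e,d), on(e,e)}
optimal plan length = 4; 4 ≤ 6

Yes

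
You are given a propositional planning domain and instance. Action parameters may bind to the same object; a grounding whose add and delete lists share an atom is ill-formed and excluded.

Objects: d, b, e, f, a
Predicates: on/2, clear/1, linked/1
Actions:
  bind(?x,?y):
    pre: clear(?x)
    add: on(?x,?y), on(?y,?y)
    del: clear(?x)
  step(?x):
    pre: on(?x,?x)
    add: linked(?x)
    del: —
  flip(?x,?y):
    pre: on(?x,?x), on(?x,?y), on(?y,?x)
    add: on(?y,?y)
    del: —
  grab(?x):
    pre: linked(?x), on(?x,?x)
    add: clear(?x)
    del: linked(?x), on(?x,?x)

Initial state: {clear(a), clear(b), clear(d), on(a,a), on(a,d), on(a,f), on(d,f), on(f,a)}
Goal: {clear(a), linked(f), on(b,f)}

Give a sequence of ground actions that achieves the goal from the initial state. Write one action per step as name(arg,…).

1. bind(b,f)  →  {clear(a), clear(d), on(a,a), on(a,d), on(a,f), on(b,f), on(d,f), on(f,a), on(f,f)}
2. step(f)  →  {clear(a), clear(d), linked(f), on(a,a), on(a,d), on(a,f), on(b,f), on(d,f), on(f,a), on(f,f)}

bind(b,f); step(f)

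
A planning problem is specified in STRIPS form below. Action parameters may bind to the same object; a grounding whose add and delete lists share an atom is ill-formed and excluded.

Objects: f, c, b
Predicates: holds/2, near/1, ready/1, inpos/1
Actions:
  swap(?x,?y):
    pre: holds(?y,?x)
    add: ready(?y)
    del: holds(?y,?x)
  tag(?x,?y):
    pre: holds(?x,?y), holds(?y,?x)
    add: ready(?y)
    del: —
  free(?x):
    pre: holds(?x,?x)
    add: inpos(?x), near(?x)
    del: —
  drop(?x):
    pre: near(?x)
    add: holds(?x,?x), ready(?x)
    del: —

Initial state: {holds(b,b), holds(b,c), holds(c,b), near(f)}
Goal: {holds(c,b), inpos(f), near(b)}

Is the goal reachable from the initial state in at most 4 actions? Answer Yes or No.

1. free(b)  →  {holds(b,b), holds(b,c), holds(c,b), inpos(b), near(b), near(f)}
2. drop(f)  →  {holds(b,b), holds(b,c), holds(c,b), holds(f,f), inpos(b), near(b), near(f), ready(f)}
3. free(f)  →  {holds(b,b), holds(b,c), holds(c,b), holds(f,f), inpos(b), inpos(f), near(b), near(f), ready(f)}
optimal plan length = 3; 3 ≤ 4

Yes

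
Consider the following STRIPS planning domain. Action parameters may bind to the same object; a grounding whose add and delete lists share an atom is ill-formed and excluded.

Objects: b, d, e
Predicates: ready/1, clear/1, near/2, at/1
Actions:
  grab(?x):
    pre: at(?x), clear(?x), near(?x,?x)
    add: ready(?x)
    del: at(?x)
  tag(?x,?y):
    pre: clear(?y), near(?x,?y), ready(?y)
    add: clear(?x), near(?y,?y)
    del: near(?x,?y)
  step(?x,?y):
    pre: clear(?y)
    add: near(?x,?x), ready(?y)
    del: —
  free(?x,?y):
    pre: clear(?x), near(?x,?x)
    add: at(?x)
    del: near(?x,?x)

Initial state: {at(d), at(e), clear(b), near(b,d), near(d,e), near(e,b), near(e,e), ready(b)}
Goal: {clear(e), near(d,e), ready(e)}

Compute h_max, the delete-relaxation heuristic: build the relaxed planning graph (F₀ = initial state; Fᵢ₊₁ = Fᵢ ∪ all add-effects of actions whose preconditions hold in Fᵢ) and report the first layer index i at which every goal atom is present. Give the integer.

F0 = init (8 atoms)
F1 = F0 ∪ {clear(e), near(b,b), near(d,d)}  (11 atoms)
F2 = F1 ∪ {at(b), ready(e)}  (13 atoms)
goal ⊆ F2  ⇒  h_max = 2

2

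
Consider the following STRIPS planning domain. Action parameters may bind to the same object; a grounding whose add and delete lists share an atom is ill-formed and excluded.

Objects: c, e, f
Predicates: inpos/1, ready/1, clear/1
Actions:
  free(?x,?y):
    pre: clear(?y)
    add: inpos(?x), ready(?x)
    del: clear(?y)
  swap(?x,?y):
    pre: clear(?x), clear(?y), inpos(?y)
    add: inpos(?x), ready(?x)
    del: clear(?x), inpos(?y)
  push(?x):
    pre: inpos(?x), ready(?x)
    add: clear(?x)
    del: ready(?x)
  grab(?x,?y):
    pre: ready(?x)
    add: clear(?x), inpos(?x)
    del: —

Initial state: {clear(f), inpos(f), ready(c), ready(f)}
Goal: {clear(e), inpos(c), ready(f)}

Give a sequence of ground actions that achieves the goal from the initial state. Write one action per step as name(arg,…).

free(e,f); push(e); grab(c,c)

1. free(e,f)  →  {inpos(e), inpos(f), ready(c), ready(e), ready(f)}
2. push(e)  →  {clear(e), inpos(e), inpos(f), ready(c), ready(f)}
3. grab(c,c)  →  {clear(c), clear(e), inpos(c), inpos(e), inpos(f), ready(c), ready(f)}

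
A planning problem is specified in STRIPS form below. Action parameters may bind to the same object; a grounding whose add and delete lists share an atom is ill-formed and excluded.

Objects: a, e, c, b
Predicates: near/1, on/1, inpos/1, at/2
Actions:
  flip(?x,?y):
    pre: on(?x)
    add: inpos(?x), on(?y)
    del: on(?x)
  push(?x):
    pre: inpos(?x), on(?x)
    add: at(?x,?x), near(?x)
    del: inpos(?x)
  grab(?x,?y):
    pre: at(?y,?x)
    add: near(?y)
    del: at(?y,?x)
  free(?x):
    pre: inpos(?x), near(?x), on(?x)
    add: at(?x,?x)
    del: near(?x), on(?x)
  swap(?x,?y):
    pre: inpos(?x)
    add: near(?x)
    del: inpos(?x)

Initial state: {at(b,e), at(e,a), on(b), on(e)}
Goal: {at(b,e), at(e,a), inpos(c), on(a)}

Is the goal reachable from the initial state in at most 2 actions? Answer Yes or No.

1. flip(e,c)  →  {at(b,e), at(e,a), inpos(e), on(b), on(c)}
2. flip(c,a)  →  {at(b,e), at(e,a), inpos(c), inpos(e), on(a), on(b)}
optimal plan length = 2; 2 ≤ 2

Yes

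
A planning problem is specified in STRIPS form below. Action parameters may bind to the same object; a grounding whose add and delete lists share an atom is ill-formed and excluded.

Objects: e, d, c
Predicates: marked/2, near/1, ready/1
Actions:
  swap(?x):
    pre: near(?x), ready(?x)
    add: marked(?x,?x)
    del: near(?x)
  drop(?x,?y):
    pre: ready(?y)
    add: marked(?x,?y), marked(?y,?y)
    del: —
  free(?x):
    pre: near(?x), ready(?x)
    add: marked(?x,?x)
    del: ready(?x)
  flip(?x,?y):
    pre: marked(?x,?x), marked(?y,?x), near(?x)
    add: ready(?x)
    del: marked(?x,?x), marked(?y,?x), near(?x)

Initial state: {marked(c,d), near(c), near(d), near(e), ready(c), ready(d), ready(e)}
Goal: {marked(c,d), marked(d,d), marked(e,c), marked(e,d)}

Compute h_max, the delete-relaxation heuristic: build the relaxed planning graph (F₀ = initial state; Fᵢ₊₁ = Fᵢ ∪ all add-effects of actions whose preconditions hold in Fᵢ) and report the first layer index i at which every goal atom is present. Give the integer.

1

F0 = init (7 atoms)
F1 = F0 ∪ {marked(c,c), marked(c,e), marked(d,c), marked(d,d), marked(d,e), marked(e,c), marked(e,d), marked(e,e)}  (15 atoms)
goal ⊆ F1  ⇒  h_max = 1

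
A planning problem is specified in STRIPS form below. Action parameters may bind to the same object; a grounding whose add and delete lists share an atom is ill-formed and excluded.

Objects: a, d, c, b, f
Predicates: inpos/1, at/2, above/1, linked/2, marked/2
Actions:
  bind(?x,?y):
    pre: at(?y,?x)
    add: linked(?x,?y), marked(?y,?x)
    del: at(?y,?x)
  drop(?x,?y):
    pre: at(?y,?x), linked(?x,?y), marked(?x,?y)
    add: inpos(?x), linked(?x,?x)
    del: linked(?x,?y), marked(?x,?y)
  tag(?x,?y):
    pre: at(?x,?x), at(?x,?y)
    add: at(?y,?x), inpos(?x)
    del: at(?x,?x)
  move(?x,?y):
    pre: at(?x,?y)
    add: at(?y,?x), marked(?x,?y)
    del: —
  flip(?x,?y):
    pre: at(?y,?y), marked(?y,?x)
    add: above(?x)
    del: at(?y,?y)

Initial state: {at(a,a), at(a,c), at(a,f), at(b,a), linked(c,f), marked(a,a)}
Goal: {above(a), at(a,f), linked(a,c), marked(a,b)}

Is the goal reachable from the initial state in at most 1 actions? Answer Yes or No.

No

1. move(a,c)  →  {at(a,a), at(a,c), at(a,f), at(b,a), at(c,a), linked(c,f), marked(a,a), marked(a,c)}
2. bind(a,c)  →  {at(a,a), at(a,c), at(a,f), at(b,a), linked(a,c), linked(c,f), marked(a,a), marked(a,c), marked(c,a)}
3. move(b,a)  →  {at(a,a), at(a,b), at(a,c), at(a,f), at(b,a), linked(a,c), linked(c,f), marked(a,a), marked(a,c), marked(b,a), marked(c,a)}
4. bind(b,a)  →  {at(a,a), at(a,c), at(a,f), at(b,a), linked(a,c), linked(b,a), linked(c,f), marked(a,a), marked(a,b), marked(a,c), marked(b,a), marked(c,a)}
5. flip(a,a)  →  {above(a), at(a,c), at(a,f), at(b,a), linked(a,c), linked(b,a), linked(c,f), marked(a,a), marked(a,b), marked(a,c), marked(b,a), marked(c,a)}
optimal plan length = 5; 5 > 1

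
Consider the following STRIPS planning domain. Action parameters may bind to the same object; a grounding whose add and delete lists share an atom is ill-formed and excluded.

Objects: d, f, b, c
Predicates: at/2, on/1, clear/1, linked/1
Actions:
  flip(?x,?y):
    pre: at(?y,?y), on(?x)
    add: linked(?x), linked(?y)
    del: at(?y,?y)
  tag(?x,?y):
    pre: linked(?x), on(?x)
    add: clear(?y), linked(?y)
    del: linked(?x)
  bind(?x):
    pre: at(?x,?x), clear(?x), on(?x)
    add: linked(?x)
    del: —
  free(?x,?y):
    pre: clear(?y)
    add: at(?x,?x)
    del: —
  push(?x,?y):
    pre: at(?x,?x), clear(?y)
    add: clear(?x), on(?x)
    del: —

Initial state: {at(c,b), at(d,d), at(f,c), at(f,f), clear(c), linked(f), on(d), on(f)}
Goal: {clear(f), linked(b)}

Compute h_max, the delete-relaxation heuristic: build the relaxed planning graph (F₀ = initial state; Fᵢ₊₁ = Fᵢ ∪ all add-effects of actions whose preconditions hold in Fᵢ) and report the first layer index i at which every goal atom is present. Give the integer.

F0 = init (8 atoms)
F1 = F0 ∪ {at(b,b), at(c,c), clear(b), clear(d), clear(f), linked(b), linked(c), linked(d)}  (16 atoms)
goal ⊆ F1  ⇒  h_max = 1

1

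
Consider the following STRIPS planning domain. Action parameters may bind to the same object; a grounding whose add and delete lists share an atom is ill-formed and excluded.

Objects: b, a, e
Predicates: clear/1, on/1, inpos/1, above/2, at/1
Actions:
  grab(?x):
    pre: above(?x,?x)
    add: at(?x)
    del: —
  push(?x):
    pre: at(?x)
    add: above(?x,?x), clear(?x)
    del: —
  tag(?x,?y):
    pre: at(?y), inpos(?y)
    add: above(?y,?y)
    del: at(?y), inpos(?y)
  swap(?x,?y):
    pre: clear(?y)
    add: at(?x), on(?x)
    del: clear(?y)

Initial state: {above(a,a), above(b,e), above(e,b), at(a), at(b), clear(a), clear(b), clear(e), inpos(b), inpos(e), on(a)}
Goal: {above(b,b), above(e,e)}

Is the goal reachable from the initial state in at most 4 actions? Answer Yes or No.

1. push(b)  →  {above(a,a), above(b,b), above(b,e), above(e,b), at(a), at(b), clear(a), clear(b), clear(e), inpos(b), inpos(e), on(a)}
2. swap(e,b)  →  {above(a,a), above(b,b), above(b,e), above(e,b), at(a), at(b), at(e), clear(a), clear(e), inpos(b), inpos(e), on(a), on(e)}
3. push(e)  →  {above(a,a), above(b,b), above(b,e), above(e,b), above(e,e), at(a), at(b), at(e), clear(a), clear(e), inpos(b), inpos(e), on(a), on(e)}
optimal plan length = 3; 3 ≤ 4

Yes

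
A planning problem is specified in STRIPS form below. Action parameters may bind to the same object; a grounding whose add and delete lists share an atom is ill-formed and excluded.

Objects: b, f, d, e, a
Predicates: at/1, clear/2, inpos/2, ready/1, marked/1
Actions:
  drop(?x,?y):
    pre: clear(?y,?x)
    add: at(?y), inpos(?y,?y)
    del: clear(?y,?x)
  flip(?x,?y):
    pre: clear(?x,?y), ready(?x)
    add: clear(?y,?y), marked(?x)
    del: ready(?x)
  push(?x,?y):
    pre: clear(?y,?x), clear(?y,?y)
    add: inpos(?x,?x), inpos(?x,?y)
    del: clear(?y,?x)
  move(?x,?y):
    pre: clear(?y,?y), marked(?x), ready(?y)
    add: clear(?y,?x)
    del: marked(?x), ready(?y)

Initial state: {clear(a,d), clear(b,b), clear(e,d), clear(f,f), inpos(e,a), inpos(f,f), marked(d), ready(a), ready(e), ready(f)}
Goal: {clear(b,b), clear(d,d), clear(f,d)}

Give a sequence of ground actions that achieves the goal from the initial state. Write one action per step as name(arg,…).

1. flip(e,d)  →  {clear(a,d), clear(b,b), clear(d,d), clear(e,d), clear(f,f), inpos(e,a), inpos(f,f), marked(d), marked(e), ready(a), ready(f)}
2. move(d,f)  →  {clear(a,d), clear(b,b), clear(d,d), clear(e,d), clear(f,d), clear(f,f), inpos(e,a), inpos(f,f), marked(e), ready(a)}

flip(e,d); move(d,f)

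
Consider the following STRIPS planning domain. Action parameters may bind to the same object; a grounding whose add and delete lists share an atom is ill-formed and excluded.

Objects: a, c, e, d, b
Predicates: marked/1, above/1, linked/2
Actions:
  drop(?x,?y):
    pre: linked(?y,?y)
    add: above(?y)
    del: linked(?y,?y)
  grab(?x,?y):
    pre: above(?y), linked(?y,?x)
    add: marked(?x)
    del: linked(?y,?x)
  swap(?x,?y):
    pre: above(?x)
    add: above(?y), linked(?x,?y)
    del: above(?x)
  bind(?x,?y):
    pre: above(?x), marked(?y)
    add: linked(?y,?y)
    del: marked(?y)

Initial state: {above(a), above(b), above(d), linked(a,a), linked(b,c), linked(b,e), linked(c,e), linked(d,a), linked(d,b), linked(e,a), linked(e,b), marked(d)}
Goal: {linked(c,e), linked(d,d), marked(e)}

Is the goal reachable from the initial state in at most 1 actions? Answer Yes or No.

No

1. grab(e,b)  →  {above(a), above(b), above(d), linked(a,a), linked(b,c), linked(c,e), linked(d,a), linked(d,b), linked(e,a), linked(e,b), marked(d), marked(e)}
2. bind(a,d)  →  {above(a), above(b), above(d), linked(a,a), linked(b,c), linked(c,e), linked(d,a), linked(d,b), linked(d,d), linked(e,a), linked(e,b), marked(e)}
optimal plan length = 2; 2 > 1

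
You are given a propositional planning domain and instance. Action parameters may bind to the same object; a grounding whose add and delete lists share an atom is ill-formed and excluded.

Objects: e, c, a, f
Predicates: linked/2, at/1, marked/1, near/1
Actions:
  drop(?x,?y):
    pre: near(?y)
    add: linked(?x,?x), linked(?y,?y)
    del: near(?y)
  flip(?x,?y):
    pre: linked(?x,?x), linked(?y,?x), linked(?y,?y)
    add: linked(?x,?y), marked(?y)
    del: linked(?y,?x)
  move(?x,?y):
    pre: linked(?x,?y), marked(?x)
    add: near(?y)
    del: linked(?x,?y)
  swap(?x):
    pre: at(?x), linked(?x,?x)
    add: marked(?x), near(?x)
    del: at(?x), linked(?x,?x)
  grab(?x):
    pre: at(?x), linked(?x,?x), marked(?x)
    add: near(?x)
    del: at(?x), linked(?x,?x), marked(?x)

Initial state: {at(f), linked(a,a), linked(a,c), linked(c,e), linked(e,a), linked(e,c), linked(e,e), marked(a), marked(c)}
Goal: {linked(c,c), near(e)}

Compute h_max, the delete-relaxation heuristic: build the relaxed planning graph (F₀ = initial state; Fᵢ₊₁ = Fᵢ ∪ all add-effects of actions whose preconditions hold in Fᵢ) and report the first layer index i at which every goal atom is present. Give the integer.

2

F0 = init (9 atoms)
F1 = F0 ∪ {linked(a,e), marked(e), near(a), near(c), near(e)}  (14 atoms)
F2 = F1 ∪ {linked(c,c), linked(f,f)}  (16 atoms)
goal ⊆ F2  ⇒  h_max = 2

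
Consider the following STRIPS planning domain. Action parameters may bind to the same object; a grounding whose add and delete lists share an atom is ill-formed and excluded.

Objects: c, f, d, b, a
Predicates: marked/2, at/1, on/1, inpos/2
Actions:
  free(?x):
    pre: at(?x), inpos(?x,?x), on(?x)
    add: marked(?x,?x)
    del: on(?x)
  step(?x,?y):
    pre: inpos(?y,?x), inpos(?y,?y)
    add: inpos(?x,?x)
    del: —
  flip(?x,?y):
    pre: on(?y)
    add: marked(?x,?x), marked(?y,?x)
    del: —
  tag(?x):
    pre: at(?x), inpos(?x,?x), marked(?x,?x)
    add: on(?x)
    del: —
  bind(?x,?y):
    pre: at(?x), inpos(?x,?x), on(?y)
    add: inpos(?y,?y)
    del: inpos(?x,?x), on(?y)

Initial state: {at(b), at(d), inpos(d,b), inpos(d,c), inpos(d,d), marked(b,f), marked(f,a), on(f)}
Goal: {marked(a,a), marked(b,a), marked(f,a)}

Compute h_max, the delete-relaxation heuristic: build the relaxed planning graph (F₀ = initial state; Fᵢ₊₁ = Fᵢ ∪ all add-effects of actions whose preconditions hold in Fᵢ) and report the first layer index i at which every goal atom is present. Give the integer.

3

F0 = init (8 atoms)
F1 = F0 ∪ {inpos(b,b), inpos(c,c), inpos(f,f), marked(a,a), marked(b,b), marked(c,c), marked(d,d), marked(f,b), marked(f,c), marked(f,d), marked(f,f)}  (19 atoms)
F2 = F1 ∪ {on(b), on(d)}  (21 atoms)
F3 = F2 ∪ {marked(b,a), marked(b,c), marked(b,d), marked(d,a), marked(d,b), marked(d,c), marked(d,f)}  (28 atoms)
goal ⊆ F3  ⇒  h_max = 3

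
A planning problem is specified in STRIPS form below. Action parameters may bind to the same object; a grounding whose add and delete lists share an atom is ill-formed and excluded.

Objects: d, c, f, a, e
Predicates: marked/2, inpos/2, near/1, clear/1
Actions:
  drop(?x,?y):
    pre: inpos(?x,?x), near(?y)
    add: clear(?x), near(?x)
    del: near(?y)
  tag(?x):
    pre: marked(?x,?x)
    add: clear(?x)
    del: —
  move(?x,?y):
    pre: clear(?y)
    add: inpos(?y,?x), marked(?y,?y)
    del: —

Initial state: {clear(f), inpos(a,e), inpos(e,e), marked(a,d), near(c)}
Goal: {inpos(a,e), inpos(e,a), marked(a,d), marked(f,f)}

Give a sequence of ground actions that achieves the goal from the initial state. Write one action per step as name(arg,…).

1. drop(e,c)  →  {clear(e), clear(f), inpos(a,e), inpos(e,e), marked(a,d), near(e)}
2. move(d,f)  →  {clear(e), clear(f), inpos(a,e), inpos(e,e), inpos(f,d), marked(a,d), marked(f,f), near(e)}
3. move(a,e)  →  {clear(e), clear(f), inpos(a,e), inpos(e,a), inpos(e,e), inpos(f,d), marked(a,d), marked(e,e), marked(f,f), near(e)}

drop(e,c); move(d,f); move(a,e)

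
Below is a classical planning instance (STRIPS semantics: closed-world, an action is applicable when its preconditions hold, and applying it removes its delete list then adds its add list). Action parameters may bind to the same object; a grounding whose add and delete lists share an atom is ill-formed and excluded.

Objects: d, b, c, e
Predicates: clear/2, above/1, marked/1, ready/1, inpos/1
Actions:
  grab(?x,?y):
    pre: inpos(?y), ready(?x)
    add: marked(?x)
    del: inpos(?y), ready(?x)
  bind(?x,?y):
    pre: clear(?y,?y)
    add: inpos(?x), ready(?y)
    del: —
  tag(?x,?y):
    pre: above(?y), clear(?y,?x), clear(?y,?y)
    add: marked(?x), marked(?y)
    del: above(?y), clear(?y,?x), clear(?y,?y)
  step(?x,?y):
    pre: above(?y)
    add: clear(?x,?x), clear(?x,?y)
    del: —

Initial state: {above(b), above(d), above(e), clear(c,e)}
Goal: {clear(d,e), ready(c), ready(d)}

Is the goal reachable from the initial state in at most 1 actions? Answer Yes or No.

1. step(d,e)  →  {above(b), above(d), above(e), clear(c,e), clear(d,d), clear(d,e)}
2. bind(d,d)  →  {above(b), above(d), above(e), clear(c,e), clear(d,d), clear(d,e), inpos(d), ready(d)}
3. step(c,d)  →  {above(b), above(d), above(e), clear(c,c), clear(c,d), clear(c,e), clear(d,d), clear(d,e), inpos(d), ready(d)}
4. bind(d,c)  →  {above(b), above(d), above(e), clear(c,c), clear(c,d), clear(c,e), clear(d,d), clear(d,e), inpos(d), ready(c), ready(d)}
optimal plan length = 4; 4 > 1

No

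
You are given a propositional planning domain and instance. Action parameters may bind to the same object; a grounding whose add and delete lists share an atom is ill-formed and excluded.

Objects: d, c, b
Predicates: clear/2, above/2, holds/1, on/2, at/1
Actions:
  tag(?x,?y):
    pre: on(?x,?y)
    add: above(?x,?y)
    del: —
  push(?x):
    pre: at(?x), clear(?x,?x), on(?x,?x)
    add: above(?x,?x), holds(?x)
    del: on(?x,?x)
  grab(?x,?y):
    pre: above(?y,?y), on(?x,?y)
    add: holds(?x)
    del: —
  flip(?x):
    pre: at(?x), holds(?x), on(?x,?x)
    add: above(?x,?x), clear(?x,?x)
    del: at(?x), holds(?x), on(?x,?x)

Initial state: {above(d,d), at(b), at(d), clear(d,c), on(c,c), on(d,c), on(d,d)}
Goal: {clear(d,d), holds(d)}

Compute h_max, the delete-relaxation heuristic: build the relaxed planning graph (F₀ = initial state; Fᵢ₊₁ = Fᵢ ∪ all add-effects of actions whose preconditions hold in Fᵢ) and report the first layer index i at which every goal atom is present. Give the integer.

2

F0 = init (7 atoms)
F1 = F0 ∪ {above(c,c), above(d,c), holds(d)}  (10 atoms)
F2 = F1 ∪ {clear(d,d), holds(c)}  (12 atoms)
goal ⊆ F2  ⇒  h_max = 2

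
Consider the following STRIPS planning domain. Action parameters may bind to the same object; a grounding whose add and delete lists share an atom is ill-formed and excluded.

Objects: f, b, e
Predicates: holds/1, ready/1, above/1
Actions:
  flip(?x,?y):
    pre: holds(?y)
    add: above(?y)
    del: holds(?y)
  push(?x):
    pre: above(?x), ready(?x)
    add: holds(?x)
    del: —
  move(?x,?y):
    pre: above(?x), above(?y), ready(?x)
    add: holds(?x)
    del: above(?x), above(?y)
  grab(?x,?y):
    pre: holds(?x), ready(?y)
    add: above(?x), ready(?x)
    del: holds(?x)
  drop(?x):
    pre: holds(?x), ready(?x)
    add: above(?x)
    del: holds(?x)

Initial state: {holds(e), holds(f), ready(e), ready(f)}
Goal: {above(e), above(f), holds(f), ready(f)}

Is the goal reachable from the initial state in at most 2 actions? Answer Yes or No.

No

1. flip(f,f)  →  {above(f), holds(e), ready(e), ready(f)}
2. flip(f,e)  →  {above(e), above(f), ready(e), ready(f)}
3. push(f)  →  {above(e), above(f), holds(f), ready(e), ready(f)}
optimal plan length = 3; 3 > 2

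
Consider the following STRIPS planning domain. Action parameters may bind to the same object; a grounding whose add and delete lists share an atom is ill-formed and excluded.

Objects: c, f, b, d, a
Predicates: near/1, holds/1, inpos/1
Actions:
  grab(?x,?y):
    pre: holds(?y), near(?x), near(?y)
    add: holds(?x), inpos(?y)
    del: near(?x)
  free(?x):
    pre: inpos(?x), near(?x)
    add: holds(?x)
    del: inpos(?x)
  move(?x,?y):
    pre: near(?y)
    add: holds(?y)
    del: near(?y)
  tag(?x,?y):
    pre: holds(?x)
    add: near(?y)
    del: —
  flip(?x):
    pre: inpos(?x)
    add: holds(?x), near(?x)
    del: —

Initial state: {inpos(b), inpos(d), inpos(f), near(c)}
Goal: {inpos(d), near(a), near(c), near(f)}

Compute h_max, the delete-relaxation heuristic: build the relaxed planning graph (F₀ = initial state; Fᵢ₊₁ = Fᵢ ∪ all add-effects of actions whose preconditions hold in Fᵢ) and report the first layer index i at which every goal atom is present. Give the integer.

F0 = init (4 atoms)
F1 = F0 ∪ {holds(b), holds(c), holds(d), holds(f), near(b), near(d), near(f)}  (11 atoms)
F2 = F1 ∪ {inpos(c), near(a)}  (13 atoms)
goal ⊆ F2  ⇒  h_max = 2

2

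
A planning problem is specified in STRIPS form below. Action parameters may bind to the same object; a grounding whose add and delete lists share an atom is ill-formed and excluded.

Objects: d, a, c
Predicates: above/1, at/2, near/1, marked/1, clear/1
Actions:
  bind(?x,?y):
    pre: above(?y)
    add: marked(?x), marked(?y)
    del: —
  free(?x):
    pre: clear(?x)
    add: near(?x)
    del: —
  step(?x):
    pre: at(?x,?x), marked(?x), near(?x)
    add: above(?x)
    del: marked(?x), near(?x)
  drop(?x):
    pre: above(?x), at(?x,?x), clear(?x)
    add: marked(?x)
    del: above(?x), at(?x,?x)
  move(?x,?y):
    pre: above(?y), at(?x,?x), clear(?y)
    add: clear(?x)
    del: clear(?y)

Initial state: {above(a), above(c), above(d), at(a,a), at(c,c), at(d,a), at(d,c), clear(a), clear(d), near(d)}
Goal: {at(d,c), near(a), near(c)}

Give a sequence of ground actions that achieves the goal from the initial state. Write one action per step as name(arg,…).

free(a); move(c,d); free(c)

1. free(a)  →  {above(a), above(c), above(d), at(a,a), at(c,c), at(d,a), at(d,c), clear(a), clear(d), near(a), near(d)}
2. move(c,d)  →  {above(a), above(c), above(d), at(a,a), at(c,c), at(d,a), at(d,c), clear(a), clear(c), near(a), near(d)}
3. free(c)  →  {above(a), above(c), above(d), at(a,a), at(c,c), at(d,a), at(d,c), clear(a), clear(c), near(a), near(c), near(d)}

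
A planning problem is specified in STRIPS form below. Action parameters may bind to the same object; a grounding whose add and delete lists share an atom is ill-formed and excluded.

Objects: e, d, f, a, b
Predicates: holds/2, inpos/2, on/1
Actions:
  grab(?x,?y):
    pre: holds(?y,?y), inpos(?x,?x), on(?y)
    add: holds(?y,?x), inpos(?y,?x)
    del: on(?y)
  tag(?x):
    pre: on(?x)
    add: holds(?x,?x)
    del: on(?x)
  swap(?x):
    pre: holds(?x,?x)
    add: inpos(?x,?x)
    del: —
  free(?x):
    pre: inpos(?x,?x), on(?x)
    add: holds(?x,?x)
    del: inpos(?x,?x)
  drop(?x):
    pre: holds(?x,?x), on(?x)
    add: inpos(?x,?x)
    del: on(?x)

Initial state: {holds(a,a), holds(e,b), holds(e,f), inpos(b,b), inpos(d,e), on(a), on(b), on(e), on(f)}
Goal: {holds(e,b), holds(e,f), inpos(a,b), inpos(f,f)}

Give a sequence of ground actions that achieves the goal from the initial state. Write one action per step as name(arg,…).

grab(b,a); tag(f); swap(f)

1. grab(b,a)  →  {holds(a,a), holds(a,b), holds(e,b), holds(e,f), inpos(a,b), inpos(b,b), inpos(d,e), on(b), on(e), on(f)}
2. tag(f)  →  {holds(a,a), holds(a,b), holds(e,b), holds(e,f), holds(f,f), inpos(a,b), inpos(b,b), inpos(d,e), on(b), on(e)}
3. swap(f)  →  {holds(a,a), holds(a,b), holds(e,b), holds(e,f), holds(f,f), inpos(a,b), inpos(b,b), inpos(d,e), inpos(f,f), on(b), on(e)}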